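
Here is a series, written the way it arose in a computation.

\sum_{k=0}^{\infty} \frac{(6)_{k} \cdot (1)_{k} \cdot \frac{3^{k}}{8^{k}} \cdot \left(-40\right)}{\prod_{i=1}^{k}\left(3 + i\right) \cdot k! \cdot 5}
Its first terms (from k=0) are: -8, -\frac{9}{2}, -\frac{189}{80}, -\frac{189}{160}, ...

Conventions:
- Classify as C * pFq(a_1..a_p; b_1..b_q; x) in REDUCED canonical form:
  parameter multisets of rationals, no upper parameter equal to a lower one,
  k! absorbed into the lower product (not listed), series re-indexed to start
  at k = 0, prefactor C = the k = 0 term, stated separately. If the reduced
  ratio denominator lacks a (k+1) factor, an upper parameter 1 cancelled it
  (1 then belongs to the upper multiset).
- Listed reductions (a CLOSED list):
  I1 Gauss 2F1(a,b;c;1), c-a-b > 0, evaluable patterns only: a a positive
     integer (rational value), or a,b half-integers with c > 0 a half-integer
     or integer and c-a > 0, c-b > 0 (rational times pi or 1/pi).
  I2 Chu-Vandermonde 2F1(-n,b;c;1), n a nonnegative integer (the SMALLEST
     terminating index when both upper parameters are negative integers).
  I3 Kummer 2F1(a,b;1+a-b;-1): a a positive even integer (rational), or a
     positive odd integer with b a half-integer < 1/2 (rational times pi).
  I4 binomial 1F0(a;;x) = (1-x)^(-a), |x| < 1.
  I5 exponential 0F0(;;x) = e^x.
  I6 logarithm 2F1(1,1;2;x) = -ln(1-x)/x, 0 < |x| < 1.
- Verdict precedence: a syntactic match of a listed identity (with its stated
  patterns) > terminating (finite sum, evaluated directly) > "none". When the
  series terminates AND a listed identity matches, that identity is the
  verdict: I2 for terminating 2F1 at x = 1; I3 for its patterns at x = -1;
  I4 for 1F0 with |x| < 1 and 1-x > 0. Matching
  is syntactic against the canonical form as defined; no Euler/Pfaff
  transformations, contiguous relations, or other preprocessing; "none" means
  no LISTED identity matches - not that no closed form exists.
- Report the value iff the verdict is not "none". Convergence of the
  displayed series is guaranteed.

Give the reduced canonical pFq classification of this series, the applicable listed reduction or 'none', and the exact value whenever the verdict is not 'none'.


Structural cue: t_0 = -8 here, and the lower running product (C = -8, x = 3/8) is a rising factorial.
Ratio: r(k) = \frac{3}{8} * (k+1) (k+6) / [(k+4) (k+1)] - rational in k, leading ratio \frac{3}{8}; with t_0 = -8, classification follows.

Canonical form: C = -8 times 2F1 with upper {1, 6}, lower {4}, x = \frac{3}{8}. Verdict: none. No listed pattern accepts 2F1(1, 6; 4; \frac{3}{8}).


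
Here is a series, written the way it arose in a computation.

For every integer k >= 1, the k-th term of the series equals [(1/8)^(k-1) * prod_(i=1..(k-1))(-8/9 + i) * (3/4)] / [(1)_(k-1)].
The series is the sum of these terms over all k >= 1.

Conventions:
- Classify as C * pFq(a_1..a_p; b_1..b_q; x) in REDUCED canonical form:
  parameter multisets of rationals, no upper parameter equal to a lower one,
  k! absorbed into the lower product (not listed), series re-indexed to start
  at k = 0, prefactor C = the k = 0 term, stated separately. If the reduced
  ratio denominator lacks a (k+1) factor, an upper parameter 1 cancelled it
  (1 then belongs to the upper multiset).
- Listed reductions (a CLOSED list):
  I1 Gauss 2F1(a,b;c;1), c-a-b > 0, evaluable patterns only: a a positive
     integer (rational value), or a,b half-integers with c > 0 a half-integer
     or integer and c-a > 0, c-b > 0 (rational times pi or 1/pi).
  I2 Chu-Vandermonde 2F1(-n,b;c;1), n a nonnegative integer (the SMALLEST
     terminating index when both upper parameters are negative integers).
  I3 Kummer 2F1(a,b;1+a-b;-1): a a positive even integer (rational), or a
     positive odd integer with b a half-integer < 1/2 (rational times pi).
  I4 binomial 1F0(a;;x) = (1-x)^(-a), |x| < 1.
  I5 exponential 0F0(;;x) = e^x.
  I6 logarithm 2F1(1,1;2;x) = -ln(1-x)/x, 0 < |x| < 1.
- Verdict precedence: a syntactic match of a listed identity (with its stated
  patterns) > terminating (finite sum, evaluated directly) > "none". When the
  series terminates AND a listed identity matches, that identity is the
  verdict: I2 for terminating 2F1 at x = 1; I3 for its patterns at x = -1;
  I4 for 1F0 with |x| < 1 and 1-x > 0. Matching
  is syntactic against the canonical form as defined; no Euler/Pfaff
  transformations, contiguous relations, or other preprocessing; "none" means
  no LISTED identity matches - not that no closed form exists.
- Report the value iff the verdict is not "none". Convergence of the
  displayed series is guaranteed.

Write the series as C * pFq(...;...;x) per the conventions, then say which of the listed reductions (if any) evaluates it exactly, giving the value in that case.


Classification (C = 3/4): 1F0 with upper {1/9}, lower {-}, argument x = 1/8. Verdict: the binomial series (I4) matches (the 1F0 binomial series: exponent -1/9, x = 1/8). Sum: (3/4) * (7/8)^(-1/9).

Structural cue: with t_0 = 3/4, the running product (prefactor 3/4) telescopes to a rising factorial.
Adjacent-term ratio: r(k) = (1/8) * (k+1/9) / [(k+1)] - rational; roots negated = parameters, x = (1/8), C = 3/4.


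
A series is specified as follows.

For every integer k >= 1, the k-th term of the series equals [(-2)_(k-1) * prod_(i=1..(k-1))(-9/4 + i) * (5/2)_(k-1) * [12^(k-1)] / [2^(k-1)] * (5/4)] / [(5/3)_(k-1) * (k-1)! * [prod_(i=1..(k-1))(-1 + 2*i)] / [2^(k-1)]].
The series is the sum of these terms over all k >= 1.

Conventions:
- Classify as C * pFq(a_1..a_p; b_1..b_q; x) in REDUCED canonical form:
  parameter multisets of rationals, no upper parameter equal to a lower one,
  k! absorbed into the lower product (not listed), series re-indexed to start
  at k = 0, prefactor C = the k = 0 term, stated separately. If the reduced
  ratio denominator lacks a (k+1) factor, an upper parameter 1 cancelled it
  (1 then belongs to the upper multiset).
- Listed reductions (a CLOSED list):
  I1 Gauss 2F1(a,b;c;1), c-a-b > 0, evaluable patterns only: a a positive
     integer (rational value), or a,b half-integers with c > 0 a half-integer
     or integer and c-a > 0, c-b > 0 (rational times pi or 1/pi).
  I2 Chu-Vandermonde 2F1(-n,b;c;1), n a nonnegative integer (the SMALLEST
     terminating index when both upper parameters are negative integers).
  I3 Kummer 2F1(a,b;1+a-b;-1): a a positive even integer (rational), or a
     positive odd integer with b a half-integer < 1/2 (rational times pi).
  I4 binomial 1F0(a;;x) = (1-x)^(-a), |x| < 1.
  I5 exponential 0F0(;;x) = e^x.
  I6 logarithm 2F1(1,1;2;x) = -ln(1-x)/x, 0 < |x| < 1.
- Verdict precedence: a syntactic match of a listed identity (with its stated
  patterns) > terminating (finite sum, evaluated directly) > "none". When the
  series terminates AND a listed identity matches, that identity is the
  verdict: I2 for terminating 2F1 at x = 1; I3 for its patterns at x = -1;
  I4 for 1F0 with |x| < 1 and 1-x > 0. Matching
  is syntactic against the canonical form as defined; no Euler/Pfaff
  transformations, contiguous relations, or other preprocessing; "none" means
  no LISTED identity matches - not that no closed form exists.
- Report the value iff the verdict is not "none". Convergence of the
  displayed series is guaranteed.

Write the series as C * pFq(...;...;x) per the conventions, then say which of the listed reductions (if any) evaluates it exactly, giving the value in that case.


This is 5/4 * 3F2(-2, -5/4, 5/2; 1/2, 5/3; 6) in reduced canonical form. Verdict: terminating (-2 upstairs). 3 nonzero terms in all; added directly. Its exact value is 12085/128.

Key observation: x = 6 and the two k-th powers (C = 5/4, x = 6) combine into one argument.
Ratio: r(k) = 6 * (k-2) (k-5/4) (k+5/2) / [(k+1/2) (k+5/3) (k+1)] - rational; roots negated = parameters, x = 6, C = 5/4.


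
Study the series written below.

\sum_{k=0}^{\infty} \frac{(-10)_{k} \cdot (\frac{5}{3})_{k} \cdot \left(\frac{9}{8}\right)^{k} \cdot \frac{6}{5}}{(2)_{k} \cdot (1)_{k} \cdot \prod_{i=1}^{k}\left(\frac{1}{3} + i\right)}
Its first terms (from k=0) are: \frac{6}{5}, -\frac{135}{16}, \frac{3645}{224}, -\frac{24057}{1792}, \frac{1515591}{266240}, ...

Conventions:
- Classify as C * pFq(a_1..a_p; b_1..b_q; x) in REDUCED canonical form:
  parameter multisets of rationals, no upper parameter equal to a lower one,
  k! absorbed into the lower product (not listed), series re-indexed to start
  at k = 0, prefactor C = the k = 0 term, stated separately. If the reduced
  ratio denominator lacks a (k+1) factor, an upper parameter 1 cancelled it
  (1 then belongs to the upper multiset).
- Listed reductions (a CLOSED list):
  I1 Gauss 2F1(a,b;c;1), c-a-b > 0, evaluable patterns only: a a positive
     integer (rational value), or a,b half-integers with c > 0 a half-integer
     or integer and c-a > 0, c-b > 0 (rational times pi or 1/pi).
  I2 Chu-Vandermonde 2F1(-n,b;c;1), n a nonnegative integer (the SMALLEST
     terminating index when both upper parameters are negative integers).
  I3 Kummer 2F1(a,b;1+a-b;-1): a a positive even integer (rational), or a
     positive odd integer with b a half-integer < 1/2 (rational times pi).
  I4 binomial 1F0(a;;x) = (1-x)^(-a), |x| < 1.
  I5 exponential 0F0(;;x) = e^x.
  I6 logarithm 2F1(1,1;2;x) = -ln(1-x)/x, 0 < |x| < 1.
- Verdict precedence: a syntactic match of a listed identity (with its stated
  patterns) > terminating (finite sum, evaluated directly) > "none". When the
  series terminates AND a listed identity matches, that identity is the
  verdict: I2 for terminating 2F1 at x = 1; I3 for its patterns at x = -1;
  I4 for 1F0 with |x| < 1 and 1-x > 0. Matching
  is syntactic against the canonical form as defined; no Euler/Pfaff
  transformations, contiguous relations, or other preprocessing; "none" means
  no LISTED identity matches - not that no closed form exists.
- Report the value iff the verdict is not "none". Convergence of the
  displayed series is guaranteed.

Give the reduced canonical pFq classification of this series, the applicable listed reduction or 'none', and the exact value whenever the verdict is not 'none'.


Reduced: x = \frac{9}{8}, 2F2, upper = {-10, \frac{5}{3}}, lower = {\frac{4}{3}, 2}, C = \frac{6}{5}. Verdict: terminating - upper -10 stops the sum at k = 10; the 11 terms are added exactly. Exact value: \frac{2996964741599171691}{25322654730813440000}.

The tell: t_0 = \frac{6}{5} here, and the lower running product (prefactor 6/5) is a rising factorial.
Step ratio: r(k) = \frac{9}{8} * (k-10) (k+\frac{5}{3}) / [(k+\frac{4}{3}) (k+2) (k+1)] ; factor over Q: parameters, x = \frac{9}{8}, and C = \frac{6}{5}.


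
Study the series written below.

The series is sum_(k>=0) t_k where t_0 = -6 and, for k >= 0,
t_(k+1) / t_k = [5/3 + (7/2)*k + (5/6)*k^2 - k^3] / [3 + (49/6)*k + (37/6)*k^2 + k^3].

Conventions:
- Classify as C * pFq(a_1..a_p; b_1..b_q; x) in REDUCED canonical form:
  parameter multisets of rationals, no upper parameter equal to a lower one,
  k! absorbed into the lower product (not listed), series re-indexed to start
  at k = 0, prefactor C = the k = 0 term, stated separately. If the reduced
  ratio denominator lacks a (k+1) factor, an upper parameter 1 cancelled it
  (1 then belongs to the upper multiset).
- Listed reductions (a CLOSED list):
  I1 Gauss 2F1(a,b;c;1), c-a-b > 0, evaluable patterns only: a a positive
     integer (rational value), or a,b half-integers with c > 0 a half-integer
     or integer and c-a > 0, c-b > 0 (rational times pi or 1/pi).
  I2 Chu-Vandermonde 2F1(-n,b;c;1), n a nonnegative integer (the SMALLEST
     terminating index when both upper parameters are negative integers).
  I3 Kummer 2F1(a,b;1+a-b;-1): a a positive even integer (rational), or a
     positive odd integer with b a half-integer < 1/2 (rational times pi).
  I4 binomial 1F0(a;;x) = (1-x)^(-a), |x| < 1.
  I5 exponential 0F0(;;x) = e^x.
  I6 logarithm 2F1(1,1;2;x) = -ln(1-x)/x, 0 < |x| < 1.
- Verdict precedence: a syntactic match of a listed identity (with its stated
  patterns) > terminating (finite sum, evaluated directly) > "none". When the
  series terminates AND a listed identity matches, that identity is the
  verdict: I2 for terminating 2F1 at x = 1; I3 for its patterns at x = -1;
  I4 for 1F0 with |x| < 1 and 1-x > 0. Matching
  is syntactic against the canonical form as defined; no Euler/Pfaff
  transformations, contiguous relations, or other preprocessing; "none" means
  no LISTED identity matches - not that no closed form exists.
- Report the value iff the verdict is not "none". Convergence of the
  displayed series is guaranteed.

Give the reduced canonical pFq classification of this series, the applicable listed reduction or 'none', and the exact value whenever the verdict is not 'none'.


This is -6 * 2F1(-5/2, 1; 9/2; -1) in reduced canonical form. Verdict: this is Kummer (I3) (x = -1; c = 9/2 equals 1+a-b for upper {-5/2, 1}: listed pattern). Value: (-105/32) * pi.

Structural cue: t_0 = -6 here, and cancel k + 2/3 from the displayed ratio first; then C = -6.
Consecutive-term ratio: r(k) = (-1) * (k-5/2) (k+1) / [(k+9/2) (k+1)] - rational; roots negated = parameters, x = (-1), C = -6.


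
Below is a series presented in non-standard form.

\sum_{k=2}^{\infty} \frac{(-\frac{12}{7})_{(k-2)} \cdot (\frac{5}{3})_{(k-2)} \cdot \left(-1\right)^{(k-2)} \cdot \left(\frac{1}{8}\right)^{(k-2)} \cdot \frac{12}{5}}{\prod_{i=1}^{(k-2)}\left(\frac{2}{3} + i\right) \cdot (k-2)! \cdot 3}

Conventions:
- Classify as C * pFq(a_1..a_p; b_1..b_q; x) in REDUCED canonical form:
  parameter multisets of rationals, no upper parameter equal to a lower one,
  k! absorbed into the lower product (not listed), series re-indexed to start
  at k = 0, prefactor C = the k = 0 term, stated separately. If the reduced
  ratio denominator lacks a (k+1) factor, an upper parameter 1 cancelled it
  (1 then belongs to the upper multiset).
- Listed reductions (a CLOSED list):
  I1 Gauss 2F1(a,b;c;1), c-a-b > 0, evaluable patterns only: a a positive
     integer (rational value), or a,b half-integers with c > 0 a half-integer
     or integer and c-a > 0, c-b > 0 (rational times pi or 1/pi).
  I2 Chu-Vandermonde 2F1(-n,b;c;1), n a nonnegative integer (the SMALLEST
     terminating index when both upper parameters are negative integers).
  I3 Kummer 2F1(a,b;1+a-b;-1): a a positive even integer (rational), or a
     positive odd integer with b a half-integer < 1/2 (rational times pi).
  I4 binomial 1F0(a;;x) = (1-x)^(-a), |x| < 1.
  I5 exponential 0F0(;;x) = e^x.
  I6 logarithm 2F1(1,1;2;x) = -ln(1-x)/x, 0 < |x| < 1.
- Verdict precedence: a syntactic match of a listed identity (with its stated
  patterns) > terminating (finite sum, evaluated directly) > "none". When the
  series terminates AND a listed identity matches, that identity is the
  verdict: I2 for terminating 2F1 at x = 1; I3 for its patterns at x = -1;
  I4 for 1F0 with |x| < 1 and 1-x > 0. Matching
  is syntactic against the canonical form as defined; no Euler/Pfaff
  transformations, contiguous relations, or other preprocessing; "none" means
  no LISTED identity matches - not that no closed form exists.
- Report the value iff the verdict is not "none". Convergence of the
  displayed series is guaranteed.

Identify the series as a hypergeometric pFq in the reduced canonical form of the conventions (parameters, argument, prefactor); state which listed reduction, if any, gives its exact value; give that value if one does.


With C = \frac{4}{5}: the canonical form is 1F0(-\frac{12}{7}; -; -\frac{1}{8}). Verdict at x = -\frac{1}{8}: the binomial series (I4) matches (the 1F0 binomial series: exponent 12/7, x = -\frac{1}{8}). Its exact value is \frac{4}{5} \cdot \left(\frac{9}{8}\right)^{\frac{12}{7}}.

Structural cue: x = -\frac{1}{8} and the (-1)^k factor (C = 4/5, x = -1/8) folds into the argument's sign.
Adjacent-term ratio: r(k) = -\frac{1}{8} * (k-\frac{12}{7}) / [(k+1)] - poly over poly, x = -\frac{1}{8} from leading terms; C = \frac{4}{5} at k = 0.


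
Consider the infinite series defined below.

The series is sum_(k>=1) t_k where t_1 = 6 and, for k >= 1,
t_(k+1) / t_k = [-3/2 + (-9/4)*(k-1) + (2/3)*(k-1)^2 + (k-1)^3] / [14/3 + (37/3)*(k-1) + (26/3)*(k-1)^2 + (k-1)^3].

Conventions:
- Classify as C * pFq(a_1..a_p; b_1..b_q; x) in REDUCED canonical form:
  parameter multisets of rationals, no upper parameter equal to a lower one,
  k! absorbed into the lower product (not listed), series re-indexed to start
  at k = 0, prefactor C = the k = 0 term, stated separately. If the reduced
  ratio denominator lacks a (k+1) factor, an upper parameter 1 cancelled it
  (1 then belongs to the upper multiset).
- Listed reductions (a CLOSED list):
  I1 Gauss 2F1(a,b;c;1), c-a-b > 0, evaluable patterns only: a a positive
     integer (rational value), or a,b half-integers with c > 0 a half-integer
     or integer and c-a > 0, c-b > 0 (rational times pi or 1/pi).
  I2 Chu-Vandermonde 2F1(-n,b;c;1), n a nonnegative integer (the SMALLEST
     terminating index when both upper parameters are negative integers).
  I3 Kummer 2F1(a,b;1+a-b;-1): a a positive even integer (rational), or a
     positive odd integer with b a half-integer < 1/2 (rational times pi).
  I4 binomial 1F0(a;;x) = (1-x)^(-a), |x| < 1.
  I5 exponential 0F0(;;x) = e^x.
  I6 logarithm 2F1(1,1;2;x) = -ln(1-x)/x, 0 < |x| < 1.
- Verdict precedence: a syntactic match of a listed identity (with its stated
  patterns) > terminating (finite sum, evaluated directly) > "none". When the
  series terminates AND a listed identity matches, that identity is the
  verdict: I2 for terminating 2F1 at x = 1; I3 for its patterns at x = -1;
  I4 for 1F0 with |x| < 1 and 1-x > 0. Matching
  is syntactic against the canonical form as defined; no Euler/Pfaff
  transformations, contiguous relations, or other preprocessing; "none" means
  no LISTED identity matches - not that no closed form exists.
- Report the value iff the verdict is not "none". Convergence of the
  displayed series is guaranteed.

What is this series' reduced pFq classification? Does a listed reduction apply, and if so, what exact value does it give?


Classification (C = 6): 2F1 with upper {-3/2, 3/2}, lower {7}, argument x = 1. Verdict: Gauss's theorem I1 (half-integer case) applies (x = 1; upper {-3/2, 3/2} half-integers, c = 7 in the evaluable pattern). Exact value: (4194304/315315) / pi.

Key step: t_0 being 6, the expanded ratio factors over Q; C = 6, roots give parameters.
Adjacent-term ratio: r(k) = 1 * (k-3/2) (k+3/2) / [(k+7) (k+1)] - rational in k, leading ratio 1; with t_0 = 6, classification follows.


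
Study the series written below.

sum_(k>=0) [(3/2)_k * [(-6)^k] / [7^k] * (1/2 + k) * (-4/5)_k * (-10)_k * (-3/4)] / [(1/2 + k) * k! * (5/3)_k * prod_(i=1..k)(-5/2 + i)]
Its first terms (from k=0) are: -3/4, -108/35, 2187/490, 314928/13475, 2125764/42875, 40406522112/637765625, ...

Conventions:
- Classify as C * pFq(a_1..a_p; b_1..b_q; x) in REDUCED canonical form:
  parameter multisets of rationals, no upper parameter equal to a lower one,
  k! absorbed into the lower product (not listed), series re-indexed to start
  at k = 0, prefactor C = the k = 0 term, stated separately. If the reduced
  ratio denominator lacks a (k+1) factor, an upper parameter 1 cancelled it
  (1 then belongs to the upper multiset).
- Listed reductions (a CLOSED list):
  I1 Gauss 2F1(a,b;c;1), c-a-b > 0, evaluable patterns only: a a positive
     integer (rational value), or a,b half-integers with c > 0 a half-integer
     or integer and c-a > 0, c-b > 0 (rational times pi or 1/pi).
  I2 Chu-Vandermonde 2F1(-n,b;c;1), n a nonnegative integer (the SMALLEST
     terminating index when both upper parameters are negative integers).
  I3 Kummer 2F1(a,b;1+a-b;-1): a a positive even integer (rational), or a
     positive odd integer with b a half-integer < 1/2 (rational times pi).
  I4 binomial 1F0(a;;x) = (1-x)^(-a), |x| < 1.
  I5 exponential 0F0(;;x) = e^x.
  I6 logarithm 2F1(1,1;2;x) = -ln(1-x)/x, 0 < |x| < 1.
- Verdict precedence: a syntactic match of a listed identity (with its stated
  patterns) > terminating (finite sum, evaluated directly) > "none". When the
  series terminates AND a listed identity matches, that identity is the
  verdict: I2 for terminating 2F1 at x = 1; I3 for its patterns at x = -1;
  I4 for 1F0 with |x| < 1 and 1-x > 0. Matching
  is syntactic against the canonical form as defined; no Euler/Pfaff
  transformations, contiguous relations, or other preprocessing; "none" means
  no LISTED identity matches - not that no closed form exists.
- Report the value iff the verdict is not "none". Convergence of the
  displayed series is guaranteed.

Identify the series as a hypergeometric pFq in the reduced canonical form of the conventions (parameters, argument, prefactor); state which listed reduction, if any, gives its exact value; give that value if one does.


First insight: t_0 being -3/4, k + 1/2 divides numerator and denominator alike; C = -3/4, x = -6/7 after cancelling.
Ratio: r(k) = (-6/7) * (k-10) (k-4/5) (k+3/2) / [(k-3/2) (k+5/3) (k+1)] - rational in k. x = (-6/7); t_0 = -3/4; negate the roots.

Canonical form: C = -3/4 times 3F2 with upper {-10, -4/5, 3/2}, lower {-3/2, 5/3}, x = -6/7. Verdict: terminating - no listed pattern fits, but -10 in the upper list cuts the series at k = 10; direct evaluation. Its exact value is 1140238181445058121240229/4915297897952148437500.


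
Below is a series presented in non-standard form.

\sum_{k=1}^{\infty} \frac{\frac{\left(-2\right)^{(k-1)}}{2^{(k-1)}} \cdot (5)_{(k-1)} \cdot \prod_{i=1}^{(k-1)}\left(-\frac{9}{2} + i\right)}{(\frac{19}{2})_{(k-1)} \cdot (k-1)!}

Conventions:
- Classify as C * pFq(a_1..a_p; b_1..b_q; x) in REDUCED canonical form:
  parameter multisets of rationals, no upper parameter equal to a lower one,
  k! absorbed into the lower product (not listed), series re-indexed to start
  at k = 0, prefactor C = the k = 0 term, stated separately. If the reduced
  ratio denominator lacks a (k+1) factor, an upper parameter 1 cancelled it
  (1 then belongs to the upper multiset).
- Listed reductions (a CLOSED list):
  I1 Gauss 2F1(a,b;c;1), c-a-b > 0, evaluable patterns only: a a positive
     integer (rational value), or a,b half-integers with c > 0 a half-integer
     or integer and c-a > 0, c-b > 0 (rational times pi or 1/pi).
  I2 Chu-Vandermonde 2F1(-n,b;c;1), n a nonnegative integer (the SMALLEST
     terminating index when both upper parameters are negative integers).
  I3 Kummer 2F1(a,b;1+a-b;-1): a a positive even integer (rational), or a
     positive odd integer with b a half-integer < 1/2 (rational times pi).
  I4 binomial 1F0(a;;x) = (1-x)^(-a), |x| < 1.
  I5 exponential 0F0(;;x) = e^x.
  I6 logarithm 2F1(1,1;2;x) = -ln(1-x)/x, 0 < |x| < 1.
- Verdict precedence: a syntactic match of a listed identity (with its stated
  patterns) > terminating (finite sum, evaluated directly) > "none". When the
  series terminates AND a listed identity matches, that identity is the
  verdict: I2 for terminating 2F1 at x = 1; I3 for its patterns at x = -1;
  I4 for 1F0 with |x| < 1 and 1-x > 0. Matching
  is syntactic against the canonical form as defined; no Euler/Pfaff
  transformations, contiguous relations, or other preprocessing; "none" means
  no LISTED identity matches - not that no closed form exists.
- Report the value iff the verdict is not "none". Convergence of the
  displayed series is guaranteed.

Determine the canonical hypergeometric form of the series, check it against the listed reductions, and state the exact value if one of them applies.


x = -1 here; the reduced form reads 2F1, upper {-\frac{7}{2}, 5}, lower {\frac{19}{2}}, C = 1. Verdict at x = -1: the Kummer evaluation I3 matches (x = -1; c = \frac{19}{2} equals 1+a-b for upper {-\frac{7}{2}, 5}: listed pattern). Sum: \frac{765765}{524288} \cdot \pi.

First insight: with t_0 = 1, the two k-th powers (prefactor 1) combine into one argument.
Term ratio: r(k) = -1 * (k-\frac{7}{2}) (k+5) / [(k+\frac{19}{2}) (k+1)] - rational in k, leading ratio -1; with t_0 = 1, classification follows.


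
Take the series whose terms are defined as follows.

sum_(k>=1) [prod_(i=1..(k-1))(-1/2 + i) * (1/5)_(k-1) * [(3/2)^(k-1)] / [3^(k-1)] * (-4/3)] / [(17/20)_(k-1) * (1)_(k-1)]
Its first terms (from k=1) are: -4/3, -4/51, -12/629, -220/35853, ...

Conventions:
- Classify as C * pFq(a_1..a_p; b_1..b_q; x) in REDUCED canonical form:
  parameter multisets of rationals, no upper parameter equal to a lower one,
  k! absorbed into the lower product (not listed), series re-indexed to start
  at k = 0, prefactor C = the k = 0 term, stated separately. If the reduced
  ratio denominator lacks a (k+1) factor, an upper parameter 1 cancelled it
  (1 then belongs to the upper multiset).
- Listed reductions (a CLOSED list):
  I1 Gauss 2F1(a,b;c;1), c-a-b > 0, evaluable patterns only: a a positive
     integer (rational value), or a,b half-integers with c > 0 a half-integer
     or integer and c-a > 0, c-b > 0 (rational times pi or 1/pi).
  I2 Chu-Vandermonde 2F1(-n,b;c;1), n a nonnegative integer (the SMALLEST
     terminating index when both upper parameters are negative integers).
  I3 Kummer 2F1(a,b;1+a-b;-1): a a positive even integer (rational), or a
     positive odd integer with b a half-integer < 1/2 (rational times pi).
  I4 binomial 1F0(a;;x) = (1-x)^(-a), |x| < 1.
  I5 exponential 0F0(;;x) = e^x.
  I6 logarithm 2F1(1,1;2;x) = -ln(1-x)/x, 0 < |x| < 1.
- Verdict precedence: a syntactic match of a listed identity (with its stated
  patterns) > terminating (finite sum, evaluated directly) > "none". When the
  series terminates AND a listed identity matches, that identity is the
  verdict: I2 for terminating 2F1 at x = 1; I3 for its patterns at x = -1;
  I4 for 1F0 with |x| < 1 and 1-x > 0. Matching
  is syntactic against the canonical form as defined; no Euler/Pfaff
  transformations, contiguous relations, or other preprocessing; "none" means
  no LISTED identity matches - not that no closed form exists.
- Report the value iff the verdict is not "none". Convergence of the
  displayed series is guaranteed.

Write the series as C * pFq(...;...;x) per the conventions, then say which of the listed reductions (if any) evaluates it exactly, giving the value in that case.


Prefactor -4/3, argument 1/2: 2F1 with upper {1/5, 1/2} over lower {17/20}. Verdict: none. A 2F1 with upper {1/5, 1/2} fits none of I1-I6 at x = 1/2; the sum runs forever.

Key step: x = (1/2) and the running product (C = -4/3, x = 1/2) telescopes to a rising factorial.
Consecutive-term ratio: r(k) = (1/2) * (k+1/5) (k+1/2) / [(k+17/20) (k+1)] ; factor over Q: parameters, x = (1/2), and C = -4/3.


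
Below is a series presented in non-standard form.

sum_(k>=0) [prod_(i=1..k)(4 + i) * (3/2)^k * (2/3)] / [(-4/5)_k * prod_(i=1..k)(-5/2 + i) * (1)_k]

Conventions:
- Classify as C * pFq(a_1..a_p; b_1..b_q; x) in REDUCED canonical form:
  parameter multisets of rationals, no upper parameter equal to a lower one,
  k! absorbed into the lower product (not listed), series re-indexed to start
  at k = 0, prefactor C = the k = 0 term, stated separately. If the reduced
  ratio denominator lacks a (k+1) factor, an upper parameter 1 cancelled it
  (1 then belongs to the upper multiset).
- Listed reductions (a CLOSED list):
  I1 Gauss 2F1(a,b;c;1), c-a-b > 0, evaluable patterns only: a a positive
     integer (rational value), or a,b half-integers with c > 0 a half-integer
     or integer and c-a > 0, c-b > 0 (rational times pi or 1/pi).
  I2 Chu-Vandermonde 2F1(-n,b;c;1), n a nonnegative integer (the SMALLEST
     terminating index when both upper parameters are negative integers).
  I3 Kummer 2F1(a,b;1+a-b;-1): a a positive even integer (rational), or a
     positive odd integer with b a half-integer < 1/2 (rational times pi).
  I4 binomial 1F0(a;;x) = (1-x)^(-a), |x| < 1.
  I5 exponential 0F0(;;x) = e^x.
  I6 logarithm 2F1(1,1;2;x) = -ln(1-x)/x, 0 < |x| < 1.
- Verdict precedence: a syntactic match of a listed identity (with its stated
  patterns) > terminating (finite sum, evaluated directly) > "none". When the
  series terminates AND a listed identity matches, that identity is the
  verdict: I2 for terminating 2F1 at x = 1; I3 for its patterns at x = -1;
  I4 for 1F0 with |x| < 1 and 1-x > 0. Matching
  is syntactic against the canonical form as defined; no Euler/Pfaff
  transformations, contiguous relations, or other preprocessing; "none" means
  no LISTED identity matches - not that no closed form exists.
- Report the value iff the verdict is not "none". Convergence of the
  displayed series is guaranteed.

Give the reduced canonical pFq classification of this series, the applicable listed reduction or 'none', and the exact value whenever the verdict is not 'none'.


The series (x = 3/2) is 1F2: upper {5}, lower {-3/2, -4/5}, prefactor 2/3. Verdict: none. A 1F2 with upper {5} fits none of I1-I6 at x = 3/2; the sum runs forever.

Structural cue: with t_0 = 2/3, the lower running product (prefactor 2/3) is a rising factorial.
Step ratio: r(k) = (3/2) * (k+5) / [(k-3/2) (k-4/5) (k+1)] - rational; roots negated = parameters, x = (3/2), C = 2/3.


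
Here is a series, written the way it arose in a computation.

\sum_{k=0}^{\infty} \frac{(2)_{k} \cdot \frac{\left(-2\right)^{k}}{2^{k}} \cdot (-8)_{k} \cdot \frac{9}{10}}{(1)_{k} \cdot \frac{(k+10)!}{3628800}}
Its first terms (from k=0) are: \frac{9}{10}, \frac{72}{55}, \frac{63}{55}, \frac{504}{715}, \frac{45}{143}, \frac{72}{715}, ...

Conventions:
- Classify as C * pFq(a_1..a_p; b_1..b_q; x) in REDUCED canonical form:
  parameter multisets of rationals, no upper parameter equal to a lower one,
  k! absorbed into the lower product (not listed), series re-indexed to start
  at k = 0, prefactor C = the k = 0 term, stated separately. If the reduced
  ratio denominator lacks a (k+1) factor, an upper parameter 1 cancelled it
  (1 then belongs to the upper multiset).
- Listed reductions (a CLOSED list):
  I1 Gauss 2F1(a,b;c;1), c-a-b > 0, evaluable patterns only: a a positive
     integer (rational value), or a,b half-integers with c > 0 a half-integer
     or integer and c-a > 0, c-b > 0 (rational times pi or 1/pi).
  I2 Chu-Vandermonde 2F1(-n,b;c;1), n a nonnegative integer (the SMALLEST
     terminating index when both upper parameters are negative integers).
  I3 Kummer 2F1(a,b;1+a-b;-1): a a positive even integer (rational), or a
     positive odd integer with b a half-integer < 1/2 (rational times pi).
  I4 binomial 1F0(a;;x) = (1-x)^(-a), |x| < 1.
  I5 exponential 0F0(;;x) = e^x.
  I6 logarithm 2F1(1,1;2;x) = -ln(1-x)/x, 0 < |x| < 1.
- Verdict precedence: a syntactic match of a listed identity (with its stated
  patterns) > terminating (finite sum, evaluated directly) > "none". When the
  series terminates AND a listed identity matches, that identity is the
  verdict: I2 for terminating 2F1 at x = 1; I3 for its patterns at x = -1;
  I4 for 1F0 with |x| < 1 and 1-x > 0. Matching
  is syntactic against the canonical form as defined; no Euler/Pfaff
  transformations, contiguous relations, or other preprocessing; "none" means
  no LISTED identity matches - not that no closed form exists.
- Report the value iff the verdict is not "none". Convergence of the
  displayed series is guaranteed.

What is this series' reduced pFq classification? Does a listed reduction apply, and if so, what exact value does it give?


The tell: t_0 being \frac{9}{10}, (1)_k (C = 9/10) is k! itself.
Consecutive-term ratio: r(k) = -1 * (k-8) (k+2) / [(k+11) (k+1)] - poly over poly, x = -1 from leading terms; C = \frac{9}{10} at k = 0.

This is \frac{9}{10} * 2F1(-8, 2; 11; -1) in reduced canonical form. Verdict (x = -1): Kummer's theorem (I3) applies (x = -1; c = 11 equals 1+a-b for upper {-8, 2}: listed pattern). Hence: \frac{9}{2}.


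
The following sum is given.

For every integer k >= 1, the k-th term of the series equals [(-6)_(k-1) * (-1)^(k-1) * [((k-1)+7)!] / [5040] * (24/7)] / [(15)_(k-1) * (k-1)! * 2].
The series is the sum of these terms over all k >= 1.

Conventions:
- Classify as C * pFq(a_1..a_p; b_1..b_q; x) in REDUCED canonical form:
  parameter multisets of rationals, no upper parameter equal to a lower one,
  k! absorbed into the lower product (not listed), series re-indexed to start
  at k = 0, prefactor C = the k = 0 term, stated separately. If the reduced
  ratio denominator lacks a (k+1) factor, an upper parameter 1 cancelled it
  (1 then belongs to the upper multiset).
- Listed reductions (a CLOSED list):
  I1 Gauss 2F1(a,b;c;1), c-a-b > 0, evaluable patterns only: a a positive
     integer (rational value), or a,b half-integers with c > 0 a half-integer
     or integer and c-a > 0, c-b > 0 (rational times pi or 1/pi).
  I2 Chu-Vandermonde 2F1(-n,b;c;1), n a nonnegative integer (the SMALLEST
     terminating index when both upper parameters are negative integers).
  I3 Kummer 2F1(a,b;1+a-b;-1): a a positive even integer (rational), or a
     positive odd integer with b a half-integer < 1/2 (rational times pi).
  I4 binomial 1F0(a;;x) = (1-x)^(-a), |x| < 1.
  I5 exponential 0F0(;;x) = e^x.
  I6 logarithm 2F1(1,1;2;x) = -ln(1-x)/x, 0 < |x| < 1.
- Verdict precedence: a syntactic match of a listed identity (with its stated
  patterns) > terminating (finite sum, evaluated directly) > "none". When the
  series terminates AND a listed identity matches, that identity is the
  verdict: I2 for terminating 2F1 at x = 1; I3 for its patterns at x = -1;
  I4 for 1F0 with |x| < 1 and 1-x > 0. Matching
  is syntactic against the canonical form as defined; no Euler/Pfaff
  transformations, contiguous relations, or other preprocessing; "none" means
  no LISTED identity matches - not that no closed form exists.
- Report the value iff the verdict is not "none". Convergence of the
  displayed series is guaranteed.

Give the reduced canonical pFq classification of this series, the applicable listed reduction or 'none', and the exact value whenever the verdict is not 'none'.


At argument -1: a 2F1 with upper {-6, 8}, lower {15}, scaled by C = 12/7. Verdict: this is Kummer's theorem (I3) (x = -1; c = 15 equals 1+a-b for upper {-6, 8}: listed pattern). Hence: 858/35.

Key step: x = (-1) and the constant factors (prefactor 12/7) combine into one prefactor.
Ratio: r(k) = (-1) * (k-6) (k+8) / [(k+15) (k+1)] - rational; roots negated = parameters, x = (-1), C = 12/7.


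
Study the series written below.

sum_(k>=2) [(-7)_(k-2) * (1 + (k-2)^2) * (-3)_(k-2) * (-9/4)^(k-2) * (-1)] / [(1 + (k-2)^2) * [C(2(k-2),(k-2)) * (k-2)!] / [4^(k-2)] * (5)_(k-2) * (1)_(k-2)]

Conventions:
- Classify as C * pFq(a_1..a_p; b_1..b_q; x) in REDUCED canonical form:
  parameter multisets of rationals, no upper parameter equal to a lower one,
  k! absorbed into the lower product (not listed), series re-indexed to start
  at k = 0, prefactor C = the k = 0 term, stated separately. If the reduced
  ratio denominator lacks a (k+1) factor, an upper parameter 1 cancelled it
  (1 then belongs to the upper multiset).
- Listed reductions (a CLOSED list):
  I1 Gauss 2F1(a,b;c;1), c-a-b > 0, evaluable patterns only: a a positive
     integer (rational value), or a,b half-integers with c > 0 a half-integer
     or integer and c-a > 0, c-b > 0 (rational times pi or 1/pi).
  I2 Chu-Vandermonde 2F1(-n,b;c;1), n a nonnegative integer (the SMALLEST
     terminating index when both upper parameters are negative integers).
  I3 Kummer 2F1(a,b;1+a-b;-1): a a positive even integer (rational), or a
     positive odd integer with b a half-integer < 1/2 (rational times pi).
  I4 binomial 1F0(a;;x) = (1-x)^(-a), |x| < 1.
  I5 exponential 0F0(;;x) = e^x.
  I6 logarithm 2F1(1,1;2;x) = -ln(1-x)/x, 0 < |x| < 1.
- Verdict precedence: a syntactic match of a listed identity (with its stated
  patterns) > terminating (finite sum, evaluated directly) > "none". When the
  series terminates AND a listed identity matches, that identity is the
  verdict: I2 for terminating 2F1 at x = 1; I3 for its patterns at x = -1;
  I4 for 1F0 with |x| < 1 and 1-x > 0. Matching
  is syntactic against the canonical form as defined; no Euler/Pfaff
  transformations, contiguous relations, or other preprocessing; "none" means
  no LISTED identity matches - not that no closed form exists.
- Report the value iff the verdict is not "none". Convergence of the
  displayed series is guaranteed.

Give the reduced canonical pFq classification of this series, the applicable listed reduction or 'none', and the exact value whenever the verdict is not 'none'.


Reduced: x = -9/4, 2F2, upper = {-7, -3}, lower = {1/2, 5}, C = -1. Verdict: terminating - no listed pattern fits, but -3 in the upper list cuts the series at k = 3; direct evaluation. Value: -35/8.

Structural cue: t_0 = -1 here, and striking the common factor k^2 + 1 reduces the term (C = -1, x = -9/4).
Adjacent-term ratio: r(k) = (-9/4) * (k-7) (k-3) / [(k+1/2) (k+5) (k+1)] - poly over poly, x = (-9/4) from leading terms; C = -1 at k = 0.


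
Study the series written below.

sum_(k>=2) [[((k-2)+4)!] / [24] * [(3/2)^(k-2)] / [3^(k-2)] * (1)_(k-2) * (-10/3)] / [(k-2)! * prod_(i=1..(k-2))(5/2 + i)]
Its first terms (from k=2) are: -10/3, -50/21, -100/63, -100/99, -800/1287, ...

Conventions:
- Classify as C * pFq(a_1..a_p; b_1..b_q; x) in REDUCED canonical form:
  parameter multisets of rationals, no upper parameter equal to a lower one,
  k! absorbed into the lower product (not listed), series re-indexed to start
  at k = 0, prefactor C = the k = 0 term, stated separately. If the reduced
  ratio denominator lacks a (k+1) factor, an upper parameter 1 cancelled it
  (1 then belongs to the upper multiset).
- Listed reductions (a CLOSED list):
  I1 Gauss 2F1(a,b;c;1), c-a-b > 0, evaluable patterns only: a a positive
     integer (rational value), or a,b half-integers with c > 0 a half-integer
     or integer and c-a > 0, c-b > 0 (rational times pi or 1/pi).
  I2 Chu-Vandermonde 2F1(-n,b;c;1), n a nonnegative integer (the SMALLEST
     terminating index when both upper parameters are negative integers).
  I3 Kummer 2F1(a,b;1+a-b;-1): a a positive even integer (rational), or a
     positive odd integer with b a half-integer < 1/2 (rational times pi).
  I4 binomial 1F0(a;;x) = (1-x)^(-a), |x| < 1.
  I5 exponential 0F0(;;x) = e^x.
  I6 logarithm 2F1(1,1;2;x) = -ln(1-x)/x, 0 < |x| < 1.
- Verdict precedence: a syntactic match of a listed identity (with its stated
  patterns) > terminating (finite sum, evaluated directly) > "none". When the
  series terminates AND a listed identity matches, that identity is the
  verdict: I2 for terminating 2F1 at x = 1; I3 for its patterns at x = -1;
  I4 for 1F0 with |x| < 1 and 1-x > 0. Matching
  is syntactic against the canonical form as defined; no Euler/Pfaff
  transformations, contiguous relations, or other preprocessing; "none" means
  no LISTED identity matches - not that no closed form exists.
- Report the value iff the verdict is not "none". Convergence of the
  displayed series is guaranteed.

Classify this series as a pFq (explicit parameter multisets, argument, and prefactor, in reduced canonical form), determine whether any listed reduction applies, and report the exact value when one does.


At argument 1/2: a 2F1 with upper {1, 5}, lower {7/2}, scaled by C = -10/3. Verdict: none - at argument 1/2 the multisets {1, 5} ; {7/2} match no listed identity.

Key step: x = (1/2) and the lower running product (C = -10/3, x = 1/2) is a rising factorial.
Consecutive-term ratio: r(k) = (1/2) * (k+1) (k+5) / [(k+7/2) (k+1)] - rational in k, leading ratio (1/2); with t_0 = -10/3, classification follows.


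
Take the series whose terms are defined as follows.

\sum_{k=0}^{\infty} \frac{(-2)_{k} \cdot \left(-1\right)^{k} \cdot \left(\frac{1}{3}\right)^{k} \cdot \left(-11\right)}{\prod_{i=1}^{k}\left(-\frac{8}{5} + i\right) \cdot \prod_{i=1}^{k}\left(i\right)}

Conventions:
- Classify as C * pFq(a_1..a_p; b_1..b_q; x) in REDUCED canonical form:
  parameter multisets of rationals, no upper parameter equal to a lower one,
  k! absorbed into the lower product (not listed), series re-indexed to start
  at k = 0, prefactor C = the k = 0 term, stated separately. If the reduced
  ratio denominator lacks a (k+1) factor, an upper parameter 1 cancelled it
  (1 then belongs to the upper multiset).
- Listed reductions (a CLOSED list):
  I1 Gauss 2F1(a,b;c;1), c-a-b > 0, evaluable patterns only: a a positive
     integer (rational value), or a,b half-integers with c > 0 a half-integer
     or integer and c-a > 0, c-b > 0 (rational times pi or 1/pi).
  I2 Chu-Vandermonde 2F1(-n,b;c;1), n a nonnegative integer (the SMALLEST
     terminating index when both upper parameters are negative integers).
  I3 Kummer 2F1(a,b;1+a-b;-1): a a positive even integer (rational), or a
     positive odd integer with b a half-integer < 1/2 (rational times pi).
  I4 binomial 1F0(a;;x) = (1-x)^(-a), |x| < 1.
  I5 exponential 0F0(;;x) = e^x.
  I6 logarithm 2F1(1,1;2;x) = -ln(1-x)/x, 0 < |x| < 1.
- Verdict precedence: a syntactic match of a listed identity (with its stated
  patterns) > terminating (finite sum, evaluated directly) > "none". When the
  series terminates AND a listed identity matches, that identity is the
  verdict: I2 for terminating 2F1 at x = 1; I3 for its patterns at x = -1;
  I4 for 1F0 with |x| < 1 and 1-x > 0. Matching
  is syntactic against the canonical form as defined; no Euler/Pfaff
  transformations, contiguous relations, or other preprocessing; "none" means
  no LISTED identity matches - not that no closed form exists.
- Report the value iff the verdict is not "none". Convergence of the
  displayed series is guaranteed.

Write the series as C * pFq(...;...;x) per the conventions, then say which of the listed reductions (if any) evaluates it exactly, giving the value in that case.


Prefactor -11, argument -\frac{1}{3}: 1F1 with upper {-2} over lower {-\frac{3}{5}}. Verdict: terminating at k = 2: the factor (-2)_k kills every later term; summing the 3 survivors is exact. Its exact value is \frac{341}{54}.

First insight: from the first term -11: the (-1)^k factor (C = -11, x = -1/3) folds into the argument's sign.
Ratio: r(k) = -\frac{1}{3} * (k-2) / [(k-\frac{3}{5}) (k+1)] - rational; roots negated = parameters, x = -\frac{1}{3}, C = -11.
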